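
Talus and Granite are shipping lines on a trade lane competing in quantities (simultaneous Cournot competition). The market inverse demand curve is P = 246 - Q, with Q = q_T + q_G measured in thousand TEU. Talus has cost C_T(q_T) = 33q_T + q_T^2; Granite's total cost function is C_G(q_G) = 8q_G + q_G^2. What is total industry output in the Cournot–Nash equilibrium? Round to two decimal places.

90.20

Talus's profit: π_T = (246 - Q)q_T - (33q_T + q_T²). Setting ∂π_T/∂q_T = 0: 213 - 4q_T - (q_G) = 0.
Granite's profit: π_G = (246 - Q)q_G - (8q_G + q_G²). Setting ∂π_G/∂q_G = 0: 238 - 4q_G - (q_T) = 0.
So q_T = (213 - q_G)/4 and q_G = (238 - q_T)/4.
Solving the pair: q_T = 614/15, q_G = 739/15.
Total output Q = 614/15 + 739/15 = 451/5.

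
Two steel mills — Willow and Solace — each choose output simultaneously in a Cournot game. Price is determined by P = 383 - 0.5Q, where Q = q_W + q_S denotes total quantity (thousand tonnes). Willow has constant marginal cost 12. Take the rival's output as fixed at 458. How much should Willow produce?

142

With the rival's output fixed at 458, Willow's profit is π_W = (383 - (1/2)·458 - (1/2)q_W)q_W - (12q_W) = (154 - (1/2)q_W)q_W - (12q_W).
∂π_W/∂q_W = 142 - q_W = 0, so q_W = 142.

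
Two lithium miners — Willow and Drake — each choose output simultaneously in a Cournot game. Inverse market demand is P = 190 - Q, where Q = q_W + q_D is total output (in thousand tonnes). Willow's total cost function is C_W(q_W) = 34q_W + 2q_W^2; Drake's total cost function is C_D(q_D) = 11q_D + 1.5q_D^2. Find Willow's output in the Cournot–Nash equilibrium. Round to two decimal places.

20.72

Willow's profit: π_W = (190 - Q)q_W - (34q_W + 2q_W²). Setting ∂π_W/∂q_W = 0: 156 - 6q_W - (q_D) = 0.
Drake's profit: π_D = (190 - Q)q_D - (11q_D + (3/2)q_D²). Setting ∂π_D/∂q_D = 0: 179 - 5q_D - (q_W) = 0.
Rearranging gives the reaction functions q_W = (156 - q_D)/6 and q_D = (179 - q_W)/5.
Solving the pair: q_W = 601/29, q_D = 918/29.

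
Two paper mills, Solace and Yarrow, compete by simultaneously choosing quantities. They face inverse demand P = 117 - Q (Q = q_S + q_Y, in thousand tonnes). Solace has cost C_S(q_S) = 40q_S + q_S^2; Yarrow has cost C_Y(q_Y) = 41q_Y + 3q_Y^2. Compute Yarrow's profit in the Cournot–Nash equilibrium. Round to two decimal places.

214.48

Solace's profit: π_S = (117 - Q)q_S - (40q_S + q_S²). Setting ∂π_S/∂q_S = 0: 77 - 4q_S - (q_Y) = 0.
Yarrow's first-order condition: 76 - 8q_Y - (q_S) = 0.
Best responses: q_S = (77 - q_Y)/4, q_Y = (76 - q_S)/8.
Substituting one into the other gives q_S = 540/31 and q_Y = 227/31.
Price P = 117 - 767/31 = 92.2581.
Yarrow's profit: 92.2581·(227/31) - 41·(227/31) - 3(227/31)² = 214.4807.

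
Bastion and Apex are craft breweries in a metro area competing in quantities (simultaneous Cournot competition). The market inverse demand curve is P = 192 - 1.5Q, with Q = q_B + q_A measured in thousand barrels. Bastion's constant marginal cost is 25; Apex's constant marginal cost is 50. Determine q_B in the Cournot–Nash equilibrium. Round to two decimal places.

Bastion's profit: π_B = (192 - 1.5Q)q_B - (25q_B). Setting ∂π_B/∂q_B = 0: 167 - 3q_B - (3/2)(q_A) = 0.
Apex's first-order condition: 142 - 3q_A - (3/2)(q_B) = 0.
Rearranging gives the reaction functions q_B = (167 - (3/2)q_A)/3 and q_A = (142 - (3/2)q_B)/3.
Substituting one into the other gives q_B = 128/3 and q_A = 26.

42.67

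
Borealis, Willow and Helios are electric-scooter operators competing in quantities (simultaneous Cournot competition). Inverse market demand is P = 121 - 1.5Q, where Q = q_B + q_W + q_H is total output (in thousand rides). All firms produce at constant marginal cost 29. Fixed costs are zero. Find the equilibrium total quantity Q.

46

Each firm earns π_i = (121 - 1.5Q)q_i - 29q_i.
Setting ∂π_i/∂q_i = 0 with rivals' quantities fixed: 92 - 3q_i - (3/2)·Σ_{j≠i} q_j = 0.
With identical firms every q_j equals q_i, so Σ_{j≠i} q_j = 2q_i and 92 = 6q_i, giving q_i = 46/3.
Total output Q = 46/3 + 46/3 + 46/3 = 46.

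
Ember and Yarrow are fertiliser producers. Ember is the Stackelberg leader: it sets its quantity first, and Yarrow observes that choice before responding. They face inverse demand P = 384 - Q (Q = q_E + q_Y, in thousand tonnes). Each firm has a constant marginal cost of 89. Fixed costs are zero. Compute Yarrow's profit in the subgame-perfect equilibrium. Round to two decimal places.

Solve by backward induction. Given q_E, the follower Yarrow maximises π_Y = (384 - q_E - q_Y)q_Y - 89q_Y.
∂π_Y/∂q_Y = 295 - q_E - 2q_Y = 0 gives the reaction function q_Y = (295 - q_E)/2.
The leader anticipates this reaction. Substituting into P = 384 - Q gives P = 473/2 - (1/2)q_E, so π_E = (473/2 - (1/2)q_E)q_E - 89q_E.
Maximising: ∂π_E/∂q_E = 295/2 - q_E = 0, giving q_E = 295/2.
Then q_Y = (295 - 295/2)/2 = 295/4.
Price P = 384 - 885/4 = 651/4.
Yarrow's profit: (651/4 - 89)·(295/4) = 5439.0625.

5439.06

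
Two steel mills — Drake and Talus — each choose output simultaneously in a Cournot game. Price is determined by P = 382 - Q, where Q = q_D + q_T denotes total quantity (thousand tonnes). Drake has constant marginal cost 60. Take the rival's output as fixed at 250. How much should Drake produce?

With the rival's output fixed at 250, Drake's profit is π_D = (382 - 250 - q_D)q_D - (60q_D) = (132 - q_D)q_D - (60q_D).
∂π_D/∂q_D = 72 - 2q_D = 0, so q_D = 36.

36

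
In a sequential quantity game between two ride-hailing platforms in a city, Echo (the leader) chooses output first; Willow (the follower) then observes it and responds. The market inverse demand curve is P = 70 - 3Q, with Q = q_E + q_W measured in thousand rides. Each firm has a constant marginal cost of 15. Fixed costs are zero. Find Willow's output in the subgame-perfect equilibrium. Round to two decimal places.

4.58

Solve by backward induction. Given q_E, the follower Willow maximises π_W = (70 - 3q_E - 3q_W)q_W - 15q_W.
Follower FOC: 55 - 3q_E - 6q_W = 0, so q_W(q_E) = (55 - 3q_E)/6.
The leader anticipates this reaction. Substituting into P = 70 - 3Q gives P = 85/2 - (3/2)q_E, so π_E = (85/2 - (3/2)q_E)q_E - 15q_E.
Maximising: ∂π_E/∂q_E = 55/2 - 3q_E = 0, giving q_E = 55/6.
Then q_W = (55 - 3·(55/6))/6 = 55/12.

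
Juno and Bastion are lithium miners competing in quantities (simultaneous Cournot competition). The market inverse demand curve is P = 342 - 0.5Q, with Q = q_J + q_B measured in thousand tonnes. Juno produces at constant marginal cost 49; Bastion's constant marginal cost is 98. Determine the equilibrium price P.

Juno's profit: π_J = (342 - 0.5Q)q_J - (49q_J). Setting ∂π_J/∂q_J = 0: 293 - q_J - (1/2)(q_B) = 0.
Bastion's profit: π_B = (342 - 0.5Q)q_B - (98q_B). Setting ∂π_B/∂q_B = 0: 244 - q_B - (1/2)(q_J) = 0.
Best responses: q_J = (293 - (1/2)q_B), q_B = (244 - (1/2)q_J).
Solving the pair: q_J = 228, q_B = 130.
Total output Q = 358, so price P = 342 - (1/2)·358 = 163.

163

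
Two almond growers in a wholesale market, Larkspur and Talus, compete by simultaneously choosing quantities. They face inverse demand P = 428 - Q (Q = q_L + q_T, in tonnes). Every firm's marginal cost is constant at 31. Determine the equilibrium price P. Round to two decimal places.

A representative firm's profit is π_i = q_i(428 - Q) - 31q_i.
Setting ∂π_i/∂q_i = 0 with rivals' quantities fixed: 397 - 2q_i - q_j = 0.
With identical firms every q_j equals q_i, so q_j = q_i and 397 = 3q_i, giving q_i = 397/3.
Total output Q = 794/3, so price P = 428 - 794/3 = 490/3.

163.33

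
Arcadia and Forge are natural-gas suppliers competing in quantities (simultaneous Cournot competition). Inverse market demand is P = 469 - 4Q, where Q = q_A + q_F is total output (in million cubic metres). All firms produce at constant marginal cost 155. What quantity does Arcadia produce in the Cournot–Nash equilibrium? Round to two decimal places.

26.17

A representative firm's profit is π_i = q_i(469 - 4Q) - 155q_i.
First-order condition (treating rivals' output as given): 314 - 8q_i - 4q_j = 0.
By symmetry each firm produces the same amount; substituting q_j = q_i yields q_i = 314/12 = 157/6.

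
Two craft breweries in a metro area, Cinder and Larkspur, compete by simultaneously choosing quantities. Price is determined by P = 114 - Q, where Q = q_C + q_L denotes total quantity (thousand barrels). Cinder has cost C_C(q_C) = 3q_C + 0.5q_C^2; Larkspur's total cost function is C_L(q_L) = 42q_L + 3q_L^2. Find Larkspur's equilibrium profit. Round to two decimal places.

83.36

Cinder's profit: π_C = (114 - Q)q_C - (3q_C + (1/2)q_C²). Setting ∂π_C/∂q_C = 0: 111 - 3q_C - (q_L) = 0.
Larkspur's first-order condition: 72 - 8q_L - (q_C) = 0.
So q_C = (111 - q_L)/3 and q_L = (72 - q_C)/8.
Solving the pair: q_C = 816/23, q_L = 105/23.
Price P = 114 - 921/23 = 1701/23.
Larkspur's profit: (1701/23)·(105/23) - 42·(105/23) - 3(105/23)² = 83.3648.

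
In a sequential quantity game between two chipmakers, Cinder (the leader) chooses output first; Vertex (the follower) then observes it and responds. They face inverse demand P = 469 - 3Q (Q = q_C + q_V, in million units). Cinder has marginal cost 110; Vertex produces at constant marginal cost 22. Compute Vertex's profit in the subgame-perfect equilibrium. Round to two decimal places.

Solve by backward induction. Given q_C, the follower Vertex maximises π_V = (469 - 3q_C - 3q_V)q_V - 22q_V.
Setting the follower's marginal profit to zero, 447 - 3q_C - 6q_V = 0, i.e. q_V = (447 - 3q_C)/6.
The leader anticipates this reaction. Substituting into P = 469 - 3Q gives P = 491/2 - (3/2)q_C, so π_C = (491/2 - (3/2)q_C)q_C - 110q_C.
The leader's first-order condition 271/2 - 3q_C = 0 yields q_C = 271/6.
Then q_V = (447 - 3·(271/6))/6 = 623/12.
Price P = 469 - 3·(1165/12) = 711/4.
Vertex's profit: (711/4 - 22)·(623/12) = 8086.0208.

8086.02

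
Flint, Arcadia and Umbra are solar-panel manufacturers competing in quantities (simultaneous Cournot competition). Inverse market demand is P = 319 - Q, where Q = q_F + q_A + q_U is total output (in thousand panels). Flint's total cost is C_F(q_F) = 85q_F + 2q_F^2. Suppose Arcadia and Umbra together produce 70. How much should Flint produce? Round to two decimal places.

27.33

With rivals' combined output fixed at 70, Flint's profit is π_F = (319 - 70 - q_F)q_F - (85q_F + 2q_F²) = (249 - q_F)q_F - (85q_F + 2q_F²).
∂π_F/∂q_F = 164 - 6q_F = 0, so q_F = 82/3.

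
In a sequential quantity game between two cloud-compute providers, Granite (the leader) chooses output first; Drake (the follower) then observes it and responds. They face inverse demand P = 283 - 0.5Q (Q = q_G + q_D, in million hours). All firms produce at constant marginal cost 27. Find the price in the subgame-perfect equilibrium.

91

Solve by backward induction. Given q_G, the follower Drake maximises π_D = (283 - (1/2)q_G - (1/2)q_D)q_D - 27q_D.
∂π_D/∂q_D = 256 - (1/2)q_G - q_D = 0 gives the reaction function q_D = (256 - (1/2)q_G).
The leader anticipates this reaction. Substituting into P = 283 - 0.5Q gives P = 155 - (1/4)q_G, so π_G = (155 - (1/4)q_G)q_G - 27q_G.
Leader FOC: 128 - (1/2)q_G = 0, so q_G = 256.
Then q_D = (256 - (1/2)·256) = 128.
Total output Q = 384, so price P = 283 - (1/2)·384 = 91.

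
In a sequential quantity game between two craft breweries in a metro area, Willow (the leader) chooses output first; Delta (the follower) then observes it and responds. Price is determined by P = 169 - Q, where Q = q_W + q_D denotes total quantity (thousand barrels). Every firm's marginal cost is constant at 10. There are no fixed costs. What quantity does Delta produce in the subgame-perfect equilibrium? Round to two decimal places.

Solve by backward induction. Given q_W, the follower Delta maximises π_D = (169 - q_W - q_D)q_D - 10q_D.
Follower FOC: 159 - q_W - 2q_D = 0, so q_D(q_W) = (159 - q_W)/2.
The leader anticipates this reaction. Substituting into P = 169 - Q gives P = 179/2 - (1/2)q_W, so π_W = (179/2 - (1/2)q_W)q_W - 10q_W.
Maximising: ∂π_W/∂q_W = 159/2 - q_W = 0, giving q_W = 159/2.
Then q_D = (159 - 159/2)/2 = 159/4.

39.75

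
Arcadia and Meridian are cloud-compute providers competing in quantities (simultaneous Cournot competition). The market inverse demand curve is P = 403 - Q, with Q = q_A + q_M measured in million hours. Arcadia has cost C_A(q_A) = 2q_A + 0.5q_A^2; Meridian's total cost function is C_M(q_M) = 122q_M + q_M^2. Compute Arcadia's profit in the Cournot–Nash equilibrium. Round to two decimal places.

21698.29

Arcadia's profit: π_A = (403 - Q)q_A - (2q_A + (1/2)q_A²). Setting ∂π_A/∂q_A = 0: 401 - 3q_A - (q_M) = 0.
Meridian's profit: π_M = (403 - Q)q_M - (122q_M + q_M²). Setting ∂π_M/∂q_M = 0: 281 - 4q_M - (q_A) = 0.
So q_A = (401 - q_M)/3 and q_M = (281 - q_A)/4.
Substituting one into the other gives q_A = 1323/11 and q_M = 442/11.
Price P = 403 - 1765/11 = 242.5455.
Arcadia's profit: 242.5455·(1323/11) - 2·(1323/11) - (1/2)(1323/11)² = 21698.2934.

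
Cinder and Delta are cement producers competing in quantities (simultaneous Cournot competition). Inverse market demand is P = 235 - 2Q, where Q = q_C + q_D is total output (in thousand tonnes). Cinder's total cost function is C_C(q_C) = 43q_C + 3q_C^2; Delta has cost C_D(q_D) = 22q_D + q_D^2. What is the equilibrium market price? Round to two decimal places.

Cinder's profit: π_C = (235 - 2Q)q_C - (43q_C + 3q_C²). Setting ∂π_C/∂q_C = 0: 192 - 10q_C - 2(q_D) = 0.
Delta's profit: π_D = (235 - 2Q)q_D - (22q_D + q_D²). Setting ∂π_D/∂q_D = 0: 213 - 6q_D - 2(q_C) = 0.
Rearranging gives the reaction functions q_C = (192 - 2q_D)/10 and q_D = (213 - 2q_C)/6.
Substituting one into the other gives q_C = 363/28 and q_D = 873/28.
Total output Q = 309/7, so price P = 235 - 2·(309/7) = 1027/7.

146.71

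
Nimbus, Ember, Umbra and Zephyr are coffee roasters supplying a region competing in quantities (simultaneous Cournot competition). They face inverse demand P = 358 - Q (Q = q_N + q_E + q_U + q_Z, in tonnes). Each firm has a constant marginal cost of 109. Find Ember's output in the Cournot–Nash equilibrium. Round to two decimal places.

Each firm earns π_i = (358 - Q)q_i - 109q_i.
Setting ∂π_i/∂q_i = 0 with rivals' quantities fixed: 249 - 2q_i - Σ_{j≠i} q_j = 0.
By symmetry each firm produces the same amount; substituting Σ_{j≠i} q_j = 3q_i yields q_i = 249/5.

49.80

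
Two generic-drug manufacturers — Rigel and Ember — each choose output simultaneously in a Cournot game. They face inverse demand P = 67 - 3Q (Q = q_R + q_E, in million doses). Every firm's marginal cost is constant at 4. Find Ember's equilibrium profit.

147

A representative firm's profit is π_i = q_i(67 - 3Q) - 4q_i.
First-order condition (treating rivals' output as given): 63 - 6q_i - 3q_j = 0.
With identical firms every q_j equals q_i, so q_j = q_i and 63 = 9q_i, giving q_i = 7.
Price P = 67 - 3·14 = 25.
Ember's profit: (25 - 4)·7 = 147.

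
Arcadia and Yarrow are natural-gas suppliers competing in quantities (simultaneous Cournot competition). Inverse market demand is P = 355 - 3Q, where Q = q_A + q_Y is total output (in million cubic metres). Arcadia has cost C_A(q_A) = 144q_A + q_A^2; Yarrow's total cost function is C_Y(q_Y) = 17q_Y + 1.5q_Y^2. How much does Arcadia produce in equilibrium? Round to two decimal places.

Arcadia's profit: π_A = (355 - 3Q)q_A - (144q_A + q_A²). Setting ∂π_A/∂q_A = 0: 211 - 8q_A - 3(q_Y) = 0.
Yarrow's profit: π_Y = (355 - 3Q)q_Y - (17q_Y + (3/2)q_Y²). Setting ∂π_Y/∂q_Y = 0: 338 - 9q_Y - 3(q_A) = 0.
So q_A = (211 - 3q_Y)/8 and q_Y = (338 - 3q_A)/9.
Solving the pair: q_A = 295/21, q_Y = 32.8730.

14.05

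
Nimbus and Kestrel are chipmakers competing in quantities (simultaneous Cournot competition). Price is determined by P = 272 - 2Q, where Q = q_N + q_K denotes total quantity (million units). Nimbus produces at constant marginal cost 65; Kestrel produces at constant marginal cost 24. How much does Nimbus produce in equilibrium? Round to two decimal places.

27.67

Nimbus's profit: π_N = (272 - 2Q)q_N - (65q_N). Setting ∂π_N/∂q_N = 0: 207 - 4q_N - 2(q_K) = 0.
Kestrel's profit: π_K = (272 - 2Q)q_K - (24q_K). Setting ∂π_K/∂q_K = 0: 248 - 4q_K - 2(q_N) = 0.
Best responses: q_N = (207 - 2q_K)/4, q_K = (248 - 2q_N)/4.
Solving the pair: q_N = 83/3, q_K = 289/6.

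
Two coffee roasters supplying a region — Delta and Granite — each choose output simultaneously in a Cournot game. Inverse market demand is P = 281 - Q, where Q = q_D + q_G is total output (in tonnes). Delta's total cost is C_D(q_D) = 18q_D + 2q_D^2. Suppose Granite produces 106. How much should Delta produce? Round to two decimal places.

With the rival's output fixed at 106, Delta's profit is π_D = (281 - 106 - q_D)q_D - (18q_D + 2q_D²) = (175 - q_D)q_D - (18q_D + 2q_D²).
∂π_D/∂q_D = 157 - 6q_D = 0, so q_D = 157/6.

26.17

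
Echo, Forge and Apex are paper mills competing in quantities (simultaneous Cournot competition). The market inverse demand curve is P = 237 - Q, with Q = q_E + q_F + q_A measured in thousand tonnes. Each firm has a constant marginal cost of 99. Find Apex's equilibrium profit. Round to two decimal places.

Each firm earns π_i = (237 - Q)q_i - 99q_i.
First-order condition (treating rivals' output as given): 138 - 2q_i - Σ_{j≠i} q_j = 0.
With identical firms every q_j equals q_i, so Σ_{j≠i} q_j = 2q_i and 138 = 4q_i, giving q_i = 69/2.
Price P = 237 - 207/2 = 267/2.
Apex's profit: (267/2 - 99)·(69/2) = 1190.2500.

1190.25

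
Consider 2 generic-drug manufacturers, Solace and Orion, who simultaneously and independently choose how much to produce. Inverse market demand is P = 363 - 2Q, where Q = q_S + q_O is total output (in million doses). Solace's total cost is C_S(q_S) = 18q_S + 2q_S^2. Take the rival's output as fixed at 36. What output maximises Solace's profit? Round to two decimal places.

With the rival's output fixed at 36, Solace's profit is π_S = (363 - 2·36 - 2q_S)q_S - (18q_S + 2q_S²) = (291 - 2q_S)q_S - (18q_S + 2q_S²).
∂π_S/∂q_S = 273 - 8q_S = 0, so q_S = 273/8.

34.13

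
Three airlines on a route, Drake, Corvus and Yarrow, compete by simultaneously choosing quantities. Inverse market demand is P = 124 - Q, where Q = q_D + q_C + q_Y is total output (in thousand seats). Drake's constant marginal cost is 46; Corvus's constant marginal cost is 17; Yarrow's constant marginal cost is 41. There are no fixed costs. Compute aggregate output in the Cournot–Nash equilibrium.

67

Drake's profit: π_D = (124 - Q)q_D - (46q_D). Setting ∂π_D/∂q_D = 0: 78 - 2q_D - (q_C + q_Y) = 0.
Corvus's first-order condition: 107 - 2q_C - (q_D + q_Y) = 0.
Yarrow's first-order condition: 83 - 2q_Y - (q_D + q_C) = 0.
Adding the 3 first-order conditions: 268 − 4Q = 0, so Q = 67.
Back-substituting: q_D = (78 − 67) = 11, q_C = (107 − 67) = 40, q_Y = (83 − 67) = 16.
Total output Q = 11 + 40 + 16 = 67.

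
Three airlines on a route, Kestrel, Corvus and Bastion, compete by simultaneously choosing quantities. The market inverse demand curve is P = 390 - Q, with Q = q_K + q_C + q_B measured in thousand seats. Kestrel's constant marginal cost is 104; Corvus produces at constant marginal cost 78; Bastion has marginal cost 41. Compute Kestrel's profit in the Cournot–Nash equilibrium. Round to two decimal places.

2425.56

Kestrel's profit: π_K = (390 - Q)q_K - (104q_K). Setting ∂π_K/∂q_K = 0: 286 - 2q_K - (q_C + q_B) = 0.
Corvus's profit: π_C = (390 - Q)q_C - (78q_C). Setting ∂π_C/∂q_C = 0: 312 - 2q_C - (q_K + q_B) = 0.
Bastion's profit: π_B = (390 - Q)q_B - (41q_B). Setting ∂π_B/∂q_B = 0: 349 - 2q_B - (q_K + q_C) = 0.
Adding the 3 first-order conditions: 947 − 4Q = 0, so Q = 947/4.
Back-substituting: q_K = (286 − 947/4) = 197/4, q_C = (312 − 947/4) = 301/4, q_B = (349 − 947/4) = 449/4.
Price P = 390 - 947/4 = 613/4.
Kestrel's profit: (613/4 - 104)·(197/4) = 2425.5625.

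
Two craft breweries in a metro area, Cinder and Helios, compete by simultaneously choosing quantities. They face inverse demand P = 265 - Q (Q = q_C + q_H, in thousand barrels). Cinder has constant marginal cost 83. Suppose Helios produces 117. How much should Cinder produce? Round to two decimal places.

With the rival's output fixed at 117, Cinder's profit is π_C = (265 - 117 - q_C)q_C - (83q_C) = (148 - q_C)q_C - (83q_C).
∂π_C/∂q_C = 65 - 2q_C = 0, so q_C = 65/2.

32.50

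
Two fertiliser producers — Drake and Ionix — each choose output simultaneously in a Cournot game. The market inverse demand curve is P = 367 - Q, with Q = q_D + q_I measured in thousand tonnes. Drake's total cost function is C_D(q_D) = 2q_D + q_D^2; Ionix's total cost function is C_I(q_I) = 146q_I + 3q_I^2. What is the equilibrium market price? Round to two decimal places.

263.19

Drake's profit: π_D = (367 - Q)q_D - (2q_D + q_D²). Setting ∂π_D/∂q_D = 0: 365 - 4q_D - (q_I) = 0.
Ionix's profit: π_I = (367 - Q)q_I - (146q_I + 3q_I²). Setting ∂π_I/∂q_I = 0: 221 - 8q_I - (q_D) = 0.
So q_D = (365 - q_I)/4 and q_I = (221 - q_D)/8.
Solving the pair: q_D = 87.0645, q_I = 519/31.
Total output Q = 103.8065, so price P = 367 - 103.8065 = 263.1935.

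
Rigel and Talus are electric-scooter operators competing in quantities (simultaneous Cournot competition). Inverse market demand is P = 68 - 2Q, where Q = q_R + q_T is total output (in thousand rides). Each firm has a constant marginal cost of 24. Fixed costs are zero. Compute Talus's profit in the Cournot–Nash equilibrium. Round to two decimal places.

107.56

Each firm earns π_i = (68 - 2Q)q_i - 24q_i.
Setting ∂π_i/∂q_i = 0 with rivals' quantities fixed: 44 - 4q_i - 2q_j = 0.
By symmetry each firm produces the same amount; substituting q_j = q_i yields q_i = 44/6 = 22/3.
Price P = 68 - 2·(44/3) = 116/3.
Talus's profit: (116/3 - 24)·(22/3) = 968/9.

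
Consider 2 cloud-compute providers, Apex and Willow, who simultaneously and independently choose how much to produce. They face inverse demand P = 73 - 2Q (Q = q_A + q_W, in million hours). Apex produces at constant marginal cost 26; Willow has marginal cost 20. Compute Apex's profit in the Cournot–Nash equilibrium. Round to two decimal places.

Apex's profit: π_A = (73 - 2Q)q_A - (26q_A). Setting ∂π_A/∂q_A = 0: 47 - 4q_A - 2(q_W) = 0.
Willow's first-order condition: 53 - 4q_W - 2(q_A) = 0.
So q_A = (47 - 2q_W)/4 and q_W = (53 - 2q_A)/4.
Solving the pair: q_A = 41/6, q_W = 59/6.
Price P = 73 - 2·(50/3) = 119/3.
Apex's profit: (119/3 - 26)·(41/6) = 1681/18.

93.39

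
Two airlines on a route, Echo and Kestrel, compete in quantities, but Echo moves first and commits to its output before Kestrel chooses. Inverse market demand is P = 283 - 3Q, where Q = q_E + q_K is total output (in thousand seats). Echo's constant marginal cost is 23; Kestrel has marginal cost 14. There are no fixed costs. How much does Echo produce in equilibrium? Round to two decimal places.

Solve by backward induction. Given q_E, the follower Kestrel maximises π_K = (283 - 3q_E - 3q_K)q_K - 14q_K.
∂π_K/∂q_K = 269 - 3q_E - 6q_K = 0 gives the reaction function q_K = (269 - 3q_E)/6.
The leader anticipates this reaction. Substituting into P = 283 - 3Q gives P = 297/2 - (3/2)q_E, so π_E = (297/2 - (3/2)q_E)q_E - 23q_E.
Maximising: ∂π_E/∂q_E = 251/2 - 3q_E = 0, giving q_E = 251/6.
Then q_K = (269 - 3·(251/6))/6 = 287/12.

41.83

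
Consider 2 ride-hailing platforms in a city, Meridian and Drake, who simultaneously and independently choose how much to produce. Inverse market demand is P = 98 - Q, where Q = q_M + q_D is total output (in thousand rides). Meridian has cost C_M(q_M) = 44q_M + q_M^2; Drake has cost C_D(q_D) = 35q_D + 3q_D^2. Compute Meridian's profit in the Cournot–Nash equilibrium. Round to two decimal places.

Meridian's profit: π_M = (98 - Q)q_M - (44q_M + q_M²). Setting ∂π_M/∂q_M = 0: 54 - 4q_M - (q_D) = 0.
Drake's first-order condition: 63 - 8q_D - (q_M) = 0.
Best responses: q_M = (54 - q_D)/4, q_D = (63 - q_M)/8.
Substituting one into the other gives q_M = 369/31 and q_D = 198/31.
Price P = 98 - 567/31 = 79.7097.
Meridian's profit: 79.7097·(369/31) - 44·(369/31) - (369/31)² = 283.3736.

283.37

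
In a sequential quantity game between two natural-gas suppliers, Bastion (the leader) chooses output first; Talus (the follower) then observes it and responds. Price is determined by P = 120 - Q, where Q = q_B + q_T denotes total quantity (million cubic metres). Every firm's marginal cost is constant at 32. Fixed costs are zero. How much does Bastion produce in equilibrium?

Solve by backward induction. Given q_B, the follower Talus maximises π_T = (120 - q_B - q_T)q_T - 32q_T.
Setting the follower's marginal profit to zero, 88 - q_B - 2q_T = 0, i.e. q_T = (88 - q_B)/2.
The leader anticipates this reaction. Substituting into P = 120 - Q gives P = 76 - (1/2)q_B, so π_B = (76 - (1/2)q_B)q_B - 32q_B.
Maximising: ∂π_B/∂q_B = 44 - q_B = 0, giving q_B = 44.
Then q_T = (88 - 44)/2 = 22.

44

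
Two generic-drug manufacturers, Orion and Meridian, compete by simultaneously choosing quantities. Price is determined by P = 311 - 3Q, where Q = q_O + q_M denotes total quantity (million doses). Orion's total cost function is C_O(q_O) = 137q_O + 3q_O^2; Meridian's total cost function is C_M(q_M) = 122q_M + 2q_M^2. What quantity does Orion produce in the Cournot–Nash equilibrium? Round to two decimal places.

Orion's profit: π_O = (311 - 3Q)q_O - (137q_O + 3q_O²). Setting ∂π_O/∂q_O = 0: 174 - 12q_O - 3(q_M) = 0.
Meridian's first-order condition: 189 - 10q_M - 3(q_O) = 0.
So q_O = (174 - 3q_M)/12 and q_M = (189 - 3q_O)/10.
Substituting one into the other gives q_O = 391/37 and q_M = 582/37.

10.57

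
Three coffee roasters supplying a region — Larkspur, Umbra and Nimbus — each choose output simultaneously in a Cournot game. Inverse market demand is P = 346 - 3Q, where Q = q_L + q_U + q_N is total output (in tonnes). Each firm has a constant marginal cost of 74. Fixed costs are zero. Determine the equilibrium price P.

Each firm earns π_i = (346 - 3Q)q_i - 74q_i.
First-order condition (treating rivals' output as given): 272 - 6q_i - 3·Σ_{j≠i} q_j = 0.
With identical firms every q_j equals q_i, so Σ_{j≠i} q_j = 2q_i and 272 = 12q_i, giving q_i = 68/3.
Total output Q = 68, so price P = 346 - 3·68 = 142.

142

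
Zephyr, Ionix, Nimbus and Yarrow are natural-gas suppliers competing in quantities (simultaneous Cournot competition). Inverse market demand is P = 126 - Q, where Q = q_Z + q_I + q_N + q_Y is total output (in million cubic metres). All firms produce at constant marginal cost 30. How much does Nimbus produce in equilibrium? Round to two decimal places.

Each firm earns π_i = (126 - Q)q_i - 30q_i.
Setting ∂π_i/∂q_i = 0 with rivals' quantities fixed: 96 - 2q_i - Σ_{j≠i} q_j = 0.
By symmetry each firm produces the same amount; substituting Σ_{j≠i} q_j = 3q_i yields q_i = 96/5.

19.20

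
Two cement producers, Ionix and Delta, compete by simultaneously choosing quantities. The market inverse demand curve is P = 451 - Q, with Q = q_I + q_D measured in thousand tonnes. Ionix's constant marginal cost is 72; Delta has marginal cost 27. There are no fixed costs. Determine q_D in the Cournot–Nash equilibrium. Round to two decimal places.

Ionix's profit: π_I = (451 - Q)q_I - (72q_I). Setting ∂π_I/∂q_I = 0: 379 - 2q_I - (q_D) = 0.
Delta's first-order condition: 424 - 2q_D - (q_I) = 0.
Rearranging gives the reaction functions q_I = (379 - q_D)/2 and q_D = (424 - q_I)/2.
Solving the pair: q_I = 334/3, q_D = 469/3.

156.33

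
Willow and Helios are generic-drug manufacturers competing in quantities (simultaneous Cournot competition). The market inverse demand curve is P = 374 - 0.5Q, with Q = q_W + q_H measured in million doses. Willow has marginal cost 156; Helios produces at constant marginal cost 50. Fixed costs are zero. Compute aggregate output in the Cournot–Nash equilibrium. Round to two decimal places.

Willow's profit: π_W = (374 - 0.5Q)q_W - (156q_W). Setting ∂π_W/∂q_W = 0: 218 - q_W - (1/2)(q_H) = 0.
Helios's first-order condition: 324 - q_H - (1/2)(q_W) = 0.
Rearranging gives the reaction functions q_W = (218 - (1/2)q_H) and q_H = (324 - (1/2)q_W).
Substituting one into the other gives q_W = 224/3 and q_H = 860/3.
Total output Q = 224/3 + 860/3 = 1084/3.

361.33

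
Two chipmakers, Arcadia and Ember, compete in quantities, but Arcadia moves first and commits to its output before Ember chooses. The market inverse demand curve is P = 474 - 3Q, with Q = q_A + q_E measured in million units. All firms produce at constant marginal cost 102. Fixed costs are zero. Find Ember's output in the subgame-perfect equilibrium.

Solve by backward induction. Given q_A, the follower Ember maximises π_E = (474 - 3q_A - 3q_E)q_E - 102q_E.
Follower FOC: 372 - 3q_A - 6q_E = 0, so q_E(q_A) = (372 - 3q_A)/6.
Arcadia substitutes q_E(q_A) into its own profit: π_A = q_A(474 - 3q_A - (372 - 3q_A)/2) - 102q_A = (288 - (3/2)q_A)q_A - 102q_A.
Maximising: ∂π_A/∂q_A = 186 - 3q_A = 0, giving q_A = 62.
Then q_E = (372 - 3·62)/6 = 31.

31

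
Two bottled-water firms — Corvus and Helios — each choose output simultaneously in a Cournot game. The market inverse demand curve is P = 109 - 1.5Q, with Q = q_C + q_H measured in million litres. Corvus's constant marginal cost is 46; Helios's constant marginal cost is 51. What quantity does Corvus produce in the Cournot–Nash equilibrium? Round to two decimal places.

Corvus's profit: π_C = (109 - 1.5Q)q_C - (46q_C). Setting ∂π_C/∂q_C = 0: 63 - 3q_C - (3/2)(q_H) = 0.
Helios's profit: π_H = (109 - 1.5Q)q_H - (51q_H). Setting ∂π_H/∂q_H = 0: 58 - 3q_H - (3/2)(q_C) = 0.
Rearranging gives the reaction functions q_C = (63 - (3/2)q_H)/3 and q_H = (58 - (3/2)q_C)/3.
Solving the pair: q_C = 136/9, q_H = 106/9.

15.11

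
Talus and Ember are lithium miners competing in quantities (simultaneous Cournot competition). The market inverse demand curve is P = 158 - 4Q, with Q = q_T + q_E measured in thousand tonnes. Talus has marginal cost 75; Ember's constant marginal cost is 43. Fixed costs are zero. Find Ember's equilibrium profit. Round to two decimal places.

Talus's profit: π_T = (158 - 4Q)q_T - (75q_T). Setting ∂π_T/∂q_T = 0: 83 - 8q_T - 4(q_E) = 0.
Ember's first-order condition: 115 - 8q_E - 4(q_T) = 0.
Rearranging gives the reaction functions q_T = (83 - 4q_E)/8 and q_E = (115 - 4q_T)/8.
Solving the pair: q_T = 17/4, q_E = 49/4.
Price P = 158 - 4·(33/2) = 92.
Ember's profit: (92 - 43)·(49/4) = 600.2500.

600.25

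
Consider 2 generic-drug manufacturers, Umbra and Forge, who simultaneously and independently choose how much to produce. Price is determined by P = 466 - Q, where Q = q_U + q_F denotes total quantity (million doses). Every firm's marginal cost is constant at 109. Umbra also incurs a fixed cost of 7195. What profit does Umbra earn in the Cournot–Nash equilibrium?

6966

A representative firm's profit is π_i = q_i(466 - Q) - 109q_i.
Setting ∂π_i/∂q_i = 0 with rivals' quantities fixed: 357 - 2q_i - q_j = 0.
By symmetry each firm produces the same amount; substituting q_j = q_i yields q_i = 357/3 = 119.
Price P = 466 - 238 = 228.
Umbra's profit: (228 - 109)·119 - 7195 = 6966.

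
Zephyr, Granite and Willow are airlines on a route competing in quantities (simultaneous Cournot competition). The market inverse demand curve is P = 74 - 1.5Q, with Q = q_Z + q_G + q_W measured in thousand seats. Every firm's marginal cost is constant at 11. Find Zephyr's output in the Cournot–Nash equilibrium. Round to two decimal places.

Each firm earns π_i = (74 - 1.5Q)q_i - 11q_i.
Setting ∂π_i/∂q_i = 0 with rivals' quantities fixed: 63 - 3q_i - (3/2)·Σ_{j≠i} q_j = 0.
By symmetry each firm produces the same amount; substituting Σ_{j≠i} q_j = 2q_i yields q_i = 63/6 = 21/2.

10.50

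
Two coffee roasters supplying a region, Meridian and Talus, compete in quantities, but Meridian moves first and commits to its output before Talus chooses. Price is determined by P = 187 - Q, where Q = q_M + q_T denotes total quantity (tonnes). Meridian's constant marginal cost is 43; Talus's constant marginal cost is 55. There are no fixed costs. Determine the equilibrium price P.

82

The follower Talus best-responds to any q_M: π_T = (187 - Q)q_T - 55q_T.
∂π_T/∂q_T = 132 - q_M - 2q_T = 0 gives the reaction function q_T = (132 - q_M)/2.
Meridian substitutes q_T(q_M) into its own profit: π_M = q_M(187 - q_M - (132 - q_M)/2) - 43q_M = (121 - (1/2)q_M)q_M - 43q_M.
Leader FOC: 78 - q_M = 0, so q_M = 78.
Then q_T = (132 - 78)/2 = 27.
Total output Q = 105, so price P = 187 - 105 = 82.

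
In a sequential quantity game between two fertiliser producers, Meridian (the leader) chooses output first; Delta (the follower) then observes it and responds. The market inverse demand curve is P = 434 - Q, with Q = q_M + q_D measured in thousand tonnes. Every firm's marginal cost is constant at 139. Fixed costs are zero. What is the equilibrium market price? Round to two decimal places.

212.75

The follower Delta best-responds to any q_M: π_D = (434 - Q)q_D - 139q_D.
Follower FOC: 295 - q_M - 2q_D = 0, so q_D(q_M) = (295 - q_M)/2.
The leader anticipates this reaction. Substituting into P = 434 - Q gives P = 573/2 - (1/2)q_M, so π_M = (573/2 - (1/2)q_M)q_M - 139q_M.
Leader FOC: 295/2 - q_M = 0, so q_M = 295/2.
Then q_D = (295 - 295/2)/2 = 295/4.
Total output Q = 885/4, so price P = 434 - 885/4 = 851/4.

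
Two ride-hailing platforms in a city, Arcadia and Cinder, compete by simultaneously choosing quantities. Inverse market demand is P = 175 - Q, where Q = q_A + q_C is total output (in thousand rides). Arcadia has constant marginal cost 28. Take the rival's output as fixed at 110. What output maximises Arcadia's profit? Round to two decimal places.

18.50

With the rival's output fixed at 110, Arcadia's profit is π_A = (175 - 110 - q_A)q_A - (28q_A) = (65 - q_A)q_A - (28q_A).
∂π_A/∂q_A = 37 - 2q_A = 0, so q_A = 37/2.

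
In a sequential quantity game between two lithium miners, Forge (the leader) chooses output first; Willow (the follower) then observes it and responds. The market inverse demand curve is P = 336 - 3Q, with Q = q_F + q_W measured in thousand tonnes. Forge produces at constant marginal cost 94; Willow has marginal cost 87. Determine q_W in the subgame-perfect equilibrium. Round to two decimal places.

Solve by backward induction. Given q_F, the follower Willow maximises π_W = (336 - 3q_F - 3q_W)q_W - 87q_W.
∂π_W/∂q_W = 249 - 3q_F - 6q_W = 0 gives the reaction function q_W = (249 - 3q_F)/6.
Forge substitutes q_W(q_F) into its own profit: π_F = q_F(336 - 3q_F - (249 - 3q_F)/2) - 94q_F = (423/2 - (3/2)q_F)q_F - 94q_F.
Maximising: ∂π_F/∂q_F = 235/2 - 3q_F = 0, giving q_F = 235/6.
Then q_W = (249 - 3·(235/6))/6 = 263/12.

21.92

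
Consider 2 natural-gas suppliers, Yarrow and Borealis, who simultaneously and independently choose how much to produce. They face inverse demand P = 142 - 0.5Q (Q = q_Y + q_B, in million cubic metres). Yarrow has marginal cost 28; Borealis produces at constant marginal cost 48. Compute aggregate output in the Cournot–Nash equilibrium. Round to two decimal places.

138.67

Yarrow's profit: π_Y = (142 - 0.5Q)q_Y - (28q_Y). Setting ∂π_Y/∂q_Y = 0: 114 - q_Y - (1/2)(q_B) = 0.
Borealis's first-order condition: 94 - q_B - (1/2)(q_Y) = 0.
So q_Y = (114 - (1/2)q_B) and q_B = (94 - (1/2)q_Y).
Solving the pair: q_Y = 268/3, q_B = 148/3.
Total output Q = 268/3 + 148/3 = 416/3.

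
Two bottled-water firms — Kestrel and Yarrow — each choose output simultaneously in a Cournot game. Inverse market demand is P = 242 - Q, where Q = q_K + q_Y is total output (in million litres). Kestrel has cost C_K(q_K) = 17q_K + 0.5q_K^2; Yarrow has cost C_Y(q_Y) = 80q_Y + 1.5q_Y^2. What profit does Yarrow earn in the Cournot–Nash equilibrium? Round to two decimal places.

868.89

Kestrel's profit: π_K = (242 - Q)q_K - (17q_K + (1/2)q_K²). Setting ∂π_K/∂q_K = 0: 225 - 3q_K - (q_Y) = 0.
Yarrow's first-order condition: 162 - 5q_Y - (q_K) = 0.
So q_K = (225 - q_Y)/3 and q_Y = (162 - q_K)/5.
Solving the pair: q_K = 963/14, q_Y = 261/14.
Price P = 242 - 612/7 = 1082/7.
Yarrow's profit: (1082/7)·(261/14) - 80·(261/14) - (3/2)(261/14)² = 868.8903.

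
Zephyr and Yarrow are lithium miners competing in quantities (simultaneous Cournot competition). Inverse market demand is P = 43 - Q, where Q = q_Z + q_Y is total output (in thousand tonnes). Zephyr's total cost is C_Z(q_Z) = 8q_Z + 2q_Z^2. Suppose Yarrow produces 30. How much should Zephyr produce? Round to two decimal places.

With the rival's output fixed at 30, Zephyr's profit is π_Z = (43 - 30 - q_Z)q_Z - (8q_Z + 2q_Z²) = (13 - q_Z)q_Z - (8q_Z + 2q_Z²).
∂π_Z/∂q_Z = 5 - 6q_Z = 0, so q_Z = 5/6.

0.83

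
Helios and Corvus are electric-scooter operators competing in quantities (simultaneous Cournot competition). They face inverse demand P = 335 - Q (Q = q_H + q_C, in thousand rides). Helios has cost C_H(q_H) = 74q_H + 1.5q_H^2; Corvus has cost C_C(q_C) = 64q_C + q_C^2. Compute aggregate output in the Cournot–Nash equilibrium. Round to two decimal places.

Helios's profit: π_H = (335 - Q)q_H - (74q_H + (3/2)q_H²). Setting ∂π_H/∂q_H = 0: 261 - 5q_H - (q_C) = 0.
Corvus's first-order condition: 271 - 4q_C - (q_H) = 0.
Rearranging gives the reaction functions q_H = (261 - q_C)/5 and q_C = (271 - q_H)/4.
Substituting one into the other gives q_H = 773/19 and q_C = 1094/19.
Total output Q = 773/19 + 1094/19 = 1867/19.

98.26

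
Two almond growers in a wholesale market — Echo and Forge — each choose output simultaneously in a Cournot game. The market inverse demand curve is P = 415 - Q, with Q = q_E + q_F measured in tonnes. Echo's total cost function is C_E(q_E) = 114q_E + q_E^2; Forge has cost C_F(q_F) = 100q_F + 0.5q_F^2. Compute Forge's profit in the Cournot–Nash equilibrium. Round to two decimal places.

Echo's profit: π_E = (415 - Q)q_E - (114q_E + q_E²). Setting ∂π_E/∂q_E = 0: 301 - 4q_E - (q_F) = 0.
Forge's first-order condition: 315 - 3q_F - (q_E) = 0.
So q_E = (301 - q_F)/4 and q_F = (315 - q_E)/3.
Solving the pair: q_E = 588/11, q_F = 959/11.
Price P = 415 - 1547/11 = 274.3636.
Forge's profit: 274.3636·(959/11) - 100·(959/11) - (1/2)(959/11)² = 11401.0041.

11401.00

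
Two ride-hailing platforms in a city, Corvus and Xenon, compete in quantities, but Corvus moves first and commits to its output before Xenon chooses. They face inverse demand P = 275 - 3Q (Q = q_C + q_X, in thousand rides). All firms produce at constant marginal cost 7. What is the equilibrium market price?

74

The follower Xenon best-responds to any q_C: π_X = (275 - 3Q)q_X - 7q_X.
∂π_X/∂q_X = 268 - 3q_C - 6q_X = 0 gives the reaction function q_X = (268 - 3q_C)/6.
Corvus substitutes q_X(q_C) into its own profit: π_C = q_C(275 - 3q_C - (268 - 3q_C)/2) - 7q_C = (141 - (3/2)q_C)q_C - 7q_C.
Leader FOC: 134 - 3q_C = 0, so q_C = 134/3.
Then q_X = (268 - 3·(134/3))/6 = 67/3.
Total output Q = 67, so price P = 275 - 3·67 = 74.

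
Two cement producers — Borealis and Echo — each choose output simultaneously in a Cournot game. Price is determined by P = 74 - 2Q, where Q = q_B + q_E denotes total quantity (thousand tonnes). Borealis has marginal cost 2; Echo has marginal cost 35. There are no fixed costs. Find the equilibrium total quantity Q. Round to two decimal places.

18.50

Borealis's profit: π_B = (74 - 2Q)q_B - (2q_B). Setting ∂π_B/∂q_B = 0: 72 - 4q_B - 2(q_E) = 0.
Echo's profit: π_E = (74 - 2Q)q_E - (35q_E). Setting ∂π_E/∂q_E = 0: 39 - 4q_E - 2(q_B) = 0.
Best responses: q_B = (72 - 2q_E)/4, q_E = (39 - 2q_B)/4.
Substituting one into the other gives q_B = 35/2 and q_E = 1.
Total output Q = 35/2 + 1 = 37/2.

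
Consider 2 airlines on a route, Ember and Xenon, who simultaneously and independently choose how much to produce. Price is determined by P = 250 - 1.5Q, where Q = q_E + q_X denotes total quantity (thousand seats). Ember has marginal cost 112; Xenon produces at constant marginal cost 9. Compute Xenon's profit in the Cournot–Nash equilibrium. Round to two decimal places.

Ember's profit: π_E = (250 - 1.5Q)q_E - (112q_E). Setting ∂π_E/∂q_E = 0: 138 - 3q_E - (3/2)(q_X) = 0.
Xenon's profit: π_X = (250 - 1.5Q)q_X - (9q_X). Setting ∂π_X/∂q_X = 0: 241 - 3q_X - (3/2)(q_E) = 0.
Best responses: q_E = (138 - (3/2)q_X)/3, q_X = (241 - (3/2)q_E)/3.
Solving the pair: q_E = 70/9, q_X = 688/9.
Price P = 250 - (3/2)·(758/9) = 371/3.
Xenon's profit: (371/3 - 9)·(688/9) = 8765.6296.

8765.63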